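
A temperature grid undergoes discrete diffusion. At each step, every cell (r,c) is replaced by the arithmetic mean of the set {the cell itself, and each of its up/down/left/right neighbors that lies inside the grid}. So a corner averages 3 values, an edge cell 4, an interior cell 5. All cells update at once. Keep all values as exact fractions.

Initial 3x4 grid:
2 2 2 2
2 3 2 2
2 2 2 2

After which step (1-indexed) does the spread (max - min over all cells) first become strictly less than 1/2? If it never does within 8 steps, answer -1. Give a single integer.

Step 1: max=9/4, min=2, spread=1/4
  -> spread < 1/2 first at step 1
Step 2: max=223/100, min=2, spread=23/100
Step 3: max=10411/4800, min=813/400, spread=131/960
Step 4: max=92951/43200, min=14791/7200, spread=841/8640
Step 5: max=37102051/17280000, min=2973373/1440000, spread=56863/691200
Step 6: max=332574341/155520000, min=26909543/12960000, spread=386393/6220800
Step 7: max=132809723131/62208000000, min=10788358813/5184000000, spread=26795339/497664000
Step 8: max=7948775714129/3732480000000, min=649166149667/311040000000, spread=254051069/5971968000

Answer: 1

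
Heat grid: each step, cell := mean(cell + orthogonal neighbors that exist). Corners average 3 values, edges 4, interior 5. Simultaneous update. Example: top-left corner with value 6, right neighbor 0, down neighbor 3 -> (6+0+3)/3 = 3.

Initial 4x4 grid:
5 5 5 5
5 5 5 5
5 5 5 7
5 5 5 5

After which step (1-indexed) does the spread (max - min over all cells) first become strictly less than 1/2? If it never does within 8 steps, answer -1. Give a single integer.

Step 1: max=17/3, min=5, spread=2/3
Step 2: max=331/60, min=5, spread=31/60
Step 3: max=2911/540, min=5, spread=211/540
  -> spread < 1/2 first at step 3
Step 4: max=286843/54000, min=5, spread=16843/54000
Step 5: max=2568643/486000, min=22579/4500, spread=130111/486000
Step 6: max=76542367/14580000, min=1357159/270000, spread=3255781/14580000
Step 7: max=2287353691/437400000, min=1361107/270000, spread=82360351/437400000
Step 8: max=68361316891/13122000000, min=245506441/48600000, spread=2074577821/13122000000

Answer: 3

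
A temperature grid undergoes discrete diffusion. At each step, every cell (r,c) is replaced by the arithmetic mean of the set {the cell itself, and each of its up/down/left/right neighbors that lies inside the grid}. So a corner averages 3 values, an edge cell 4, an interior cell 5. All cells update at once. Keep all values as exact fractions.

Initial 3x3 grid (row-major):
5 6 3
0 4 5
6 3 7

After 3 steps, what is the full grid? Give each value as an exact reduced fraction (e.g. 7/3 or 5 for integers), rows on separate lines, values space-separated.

After step 1:
  11/3 9/2 14/3
  15/4 18/5 19/4
  3 5 5
After step 2:
  143/36 493/120 167/36
  841/240 108/25 1081/240
  47/12 83/20 59/12
After step 3:
  8341/2160 30671/7200 9541/2160
  56567/14400 1544/375 66167/14400
  2777/720 5191/1200 3257/720

Answer: 8341/2160 30671/7200 9541/2160
56567/14400 1544/375 66167/14400
2777/720 5191/1200 3257/720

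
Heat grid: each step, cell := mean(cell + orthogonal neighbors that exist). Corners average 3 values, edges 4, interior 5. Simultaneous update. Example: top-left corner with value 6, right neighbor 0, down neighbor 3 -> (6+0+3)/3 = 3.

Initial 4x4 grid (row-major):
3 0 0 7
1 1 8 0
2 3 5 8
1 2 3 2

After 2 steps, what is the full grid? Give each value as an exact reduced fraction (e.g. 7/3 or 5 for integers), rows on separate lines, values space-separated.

Answer: 49/36 521/240 593/240 71/18
223/120 43/20 203/50 439/120
233/120 73/25 351/100 577/120
17/9 571/240 899/240 133/36

Derivation:
After step 1:
  4/3 1 15/4 7/3
  7/4 13/5 14/5 23/4
  7/4 13/5 27/5 15/4
  5/3 9/4 3 13/3
After step 2:
  49/36 521/240 593/240 71/18
  223/120 43/20 203/50 439/120
  233/120 73/25 351/100 577/120
  17/9 571/240 899/240 133/36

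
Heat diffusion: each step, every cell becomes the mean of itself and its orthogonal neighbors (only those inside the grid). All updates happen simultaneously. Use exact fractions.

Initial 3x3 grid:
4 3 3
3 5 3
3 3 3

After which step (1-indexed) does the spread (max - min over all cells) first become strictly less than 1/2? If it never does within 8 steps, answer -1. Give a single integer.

Step 1: max=15/4, min=3, spread=3/4
Step 2: max=65/18, min=129/40, spread=139/360
  -> spread < 1/2 first at step 2
Step 3: max=50323/14400, min=587/180, spread=1121/4800
Step 4: max=225509/64800, min=480301/144000, spread=187471/1296000
Step 5: max=13347223/3888000, min=2163683/648000, spread=2921/31104
Step 6: max=800402381/233280000, min=130836751/38880000, spread=24611/373248
Step 7: max=47803540207/13996800000, min=7859272847/2332800000, spread=207329/4478976
Step 8: max=2864652139829/839808000000, min=472893494659/139968000000, spread=1746635/53747712

Answer: 2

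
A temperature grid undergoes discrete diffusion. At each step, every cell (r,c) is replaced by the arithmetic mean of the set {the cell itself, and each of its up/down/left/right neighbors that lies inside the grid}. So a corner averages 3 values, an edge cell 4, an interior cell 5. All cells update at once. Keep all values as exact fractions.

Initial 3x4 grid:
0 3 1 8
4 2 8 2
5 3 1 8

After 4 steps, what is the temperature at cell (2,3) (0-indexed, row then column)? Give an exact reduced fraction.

Answer: 71767/16200

Derivation:
Step 1: cell (2,3) = 11/3
Step 2: cell (2,3) = 91/18
Step 3: cell (2,3) = 9193/2160
Step 4: cell (2,3) = 71767/16200
Full grid after step 4:
  371101/129600 180239/54000 198709/54000 279193/64800
  2757209/864000 1173301/360000 365719/90000 1816027/432000
  139117/43200 264277/72000 841711/216000 71767/16200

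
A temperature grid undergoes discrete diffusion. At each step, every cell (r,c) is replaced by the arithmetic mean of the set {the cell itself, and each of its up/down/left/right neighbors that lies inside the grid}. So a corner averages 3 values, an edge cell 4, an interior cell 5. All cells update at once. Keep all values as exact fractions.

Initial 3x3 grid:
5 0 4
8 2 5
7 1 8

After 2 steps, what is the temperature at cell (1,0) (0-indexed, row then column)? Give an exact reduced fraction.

Step 1: cell (1,0) = 11/2
Step 2: cell (1,0) = 551/120
Full grid after step 2:
  151/36 797/240 7/2
  551/120 207/50 937/240
  46/9 177/40 167/36

Answer: 551/120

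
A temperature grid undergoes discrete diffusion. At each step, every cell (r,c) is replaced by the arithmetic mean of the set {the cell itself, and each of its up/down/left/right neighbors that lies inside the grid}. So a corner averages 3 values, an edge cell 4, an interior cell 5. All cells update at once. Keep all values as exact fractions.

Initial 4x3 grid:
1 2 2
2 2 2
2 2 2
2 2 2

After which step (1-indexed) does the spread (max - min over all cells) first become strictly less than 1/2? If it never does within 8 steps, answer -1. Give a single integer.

Answer: 1

Derivation:
Step 1: max=2, min=5/3, spread=1/3
  -> spread < 1/2 first at step 1
Step 2: max=2, min=31/18, spread=5/18
Step 3: max=2, min=391/216, spread=41/216
Step 4: max=2, min=47623/25920, spread=4217/25920
Step 5: max=14321/7200, min=2901251/1555200, spread=38417/311040
Step 6: max=285403/144000, min=175423789/93312000, spread=1903471/18662400
Step 7: max=8524241/4320000, min=10596450911/5598720000, spread=18038617/223948800
Step 8: max=764673241/388800000, min=638578217149/335923200000, spread=883978523/13436928000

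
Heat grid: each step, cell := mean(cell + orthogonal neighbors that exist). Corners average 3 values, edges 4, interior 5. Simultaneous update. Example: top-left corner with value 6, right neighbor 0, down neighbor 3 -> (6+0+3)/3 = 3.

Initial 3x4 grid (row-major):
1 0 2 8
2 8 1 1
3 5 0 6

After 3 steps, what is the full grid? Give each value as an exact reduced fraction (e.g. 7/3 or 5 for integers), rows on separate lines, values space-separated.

Answer: 38/15 3271/1200 10673/3600 3407/1080
21521/7200 2221/750 3033/1000 1913/600
3511/1080 2947/900 703/225 823/270

Derivation:
After step 1:
  1 11/4 11/4 11/3
  7/2 16/5 12/5 4
  10/3 4 3 7/3
After step 2:
  29/12 97/40 347/120 125/36
  331/120 317/100 307/100 31/10
  65/18 203/60 44/15 28/9
After step 3:
  38/15 3271/1200 10673/3600 3407/1080
  21521/7200 2221/750 3033/1000 1913/600
  3511/1080 2947/900 703/225 823/270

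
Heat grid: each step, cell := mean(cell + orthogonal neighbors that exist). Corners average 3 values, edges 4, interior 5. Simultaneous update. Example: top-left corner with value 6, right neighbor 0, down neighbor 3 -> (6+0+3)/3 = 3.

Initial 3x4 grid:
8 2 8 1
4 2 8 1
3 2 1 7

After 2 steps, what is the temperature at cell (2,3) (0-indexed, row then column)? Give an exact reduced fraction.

Step 1: cell (2,3) = 3
Step 2: cell (2,3) = 47/12
Full grid after step 2:
  167/36 1081/240 205/48 37/9
  931/240 377/100 211/50 175/48
  37/12 131/40 27/8 47/12

Answer: 47/12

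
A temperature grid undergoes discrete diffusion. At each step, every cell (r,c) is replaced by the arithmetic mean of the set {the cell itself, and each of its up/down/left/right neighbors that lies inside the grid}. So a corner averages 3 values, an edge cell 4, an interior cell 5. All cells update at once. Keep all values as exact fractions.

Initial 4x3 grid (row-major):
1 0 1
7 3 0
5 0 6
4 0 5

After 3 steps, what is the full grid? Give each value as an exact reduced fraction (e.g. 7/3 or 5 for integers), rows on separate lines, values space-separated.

After step 1:
  8/3 5/4 1/3
  4 2 5/2
  4 14/5 11/4
  3 9/4 11/3
After step 2:
  95/36 25/16 49/36
  19/6 251/100 91/48
  69/20 69/25 703/240
  37/12 703/240 26/9
After step 3:
  1061/432 3229/1600 347/216
  10589/3600 2379/1000 15653/7200
  623/200 8747/3000 18853/7200
  757/240 41981/14400 3149/1080

Answer: 1061/432 3229/1600 347/216
10589/3600 2379/1000 15653/7200
623/200 8747/3000 18853/7200
757/240 41981/14400 3149/1080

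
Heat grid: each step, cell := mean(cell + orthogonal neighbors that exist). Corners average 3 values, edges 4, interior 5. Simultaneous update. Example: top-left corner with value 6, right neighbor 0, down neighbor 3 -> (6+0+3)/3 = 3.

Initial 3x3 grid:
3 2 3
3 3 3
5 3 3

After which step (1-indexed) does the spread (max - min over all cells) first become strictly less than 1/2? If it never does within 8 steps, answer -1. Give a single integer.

Step 1: max=11/3, min=8/3, spread=1
Step 2: max=32/9, min=653/240, spread=601/720
Step 3: max=448/135, min=6043/2160, spread=25/48
Step 4: max=105689/32400, min=375281/129600, spread=211/576
  -> spread < 1/2 first at step 4
Step 5: max=3096929/972000, min=22776307/7776000, spread=1777/6912
Step 6: max=367887851/116640000, min=1387339529/466560000, spread=14971/82944
Step 7: max=1366025167/437400000, min=83878457563/27993600000, spread=126121/995328
Step 8: max=1304095403309/419904000000, min=5066967691361/1679616000000, spread=1062499/11943936

Answer: 4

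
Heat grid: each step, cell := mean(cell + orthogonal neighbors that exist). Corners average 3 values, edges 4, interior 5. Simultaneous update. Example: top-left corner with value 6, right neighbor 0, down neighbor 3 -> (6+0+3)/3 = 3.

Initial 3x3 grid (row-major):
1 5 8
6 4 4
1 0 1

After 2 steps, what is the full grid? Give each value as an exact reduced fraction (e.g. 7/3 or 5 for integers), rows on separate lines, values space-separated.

After step 1:
  4 9/2 17/3
  3 19/5 17/4
  7/3 3/2 5/3
After step 2:
  23/6 539/120 173/36
  197/60 341/100 923/240
  41/18 93/40 89/36

Answer: 23/6 539/120 173/36
197/60 341/100 923/240
41/18 93/40 89/36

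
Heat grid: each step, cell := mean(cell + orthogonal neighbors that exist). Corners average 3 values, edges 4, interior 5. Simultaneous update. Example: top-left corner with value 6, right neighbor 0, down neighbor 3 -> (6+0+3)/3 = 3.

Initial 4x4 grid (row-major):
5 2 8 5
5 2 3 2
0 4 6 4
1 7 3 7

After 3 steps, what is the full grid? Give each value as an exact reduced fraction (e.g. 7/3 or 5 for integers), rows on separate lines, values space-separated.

After step 1:
  4 17/4 9/2 5
  3 16/5 21/5 7/2
  5/2 19/5 4 19/4
  8/3 15/4 23/4 14/3
After step 2:
  15/4 319/80 359/80 13/3
  127/40 369/100 97/25 349/80
  359/120 69/20 9/2 203/48
  107/36 479/120 109/24 91/18
After step 3:
  291/80 3183/800 10013/2400 791/180
  2041/600 7273/2000 523/125 3361/800
  1133/360 5587/1500 24721/6000 6533/1440
  448/135 673/180 407/90 1991/432

Answer: 291/80 3183/800 10013/2400 791/180
2041/600 7273/2000 523/125 3361/800
1133/360 5587/1500 24721/6000 6533/1440
448/135 673/180 407/90 1991/432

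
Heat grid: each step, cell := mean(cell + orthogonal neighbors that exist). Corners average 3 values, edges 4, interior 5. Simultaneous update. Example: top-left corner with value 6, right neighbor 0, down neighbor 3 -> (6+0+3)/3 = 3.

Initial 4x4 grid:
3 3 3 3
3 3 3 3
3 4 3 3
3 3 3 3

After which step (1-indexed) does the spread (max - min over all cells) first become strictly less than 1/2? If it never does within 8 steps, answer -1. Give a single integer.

Step 1: max=13/4, min=3, spread=1/4
  -> spread < 1/2 first at step 1
Step 2: max=161/50, min=3, spread=11/50
Step 3: max=7567/2400, min=3, spread=367/2400
Step 4: max=33971/10800, min=1813/600, spread=1337/10800
Step 5: max=1013669/324000, min=54469/18000, spread=33227/324000
Step 6: max=30374327/9720000, min=328049/108000, spread=849917/9720000
Step 7: max=908514347/291600000, min=4928533/1620000, spread=21378407/291600000
Step 8: max=27210462371/8748000000, min=1481688343/486000000, spread=540072197/8748000000

Answer: 1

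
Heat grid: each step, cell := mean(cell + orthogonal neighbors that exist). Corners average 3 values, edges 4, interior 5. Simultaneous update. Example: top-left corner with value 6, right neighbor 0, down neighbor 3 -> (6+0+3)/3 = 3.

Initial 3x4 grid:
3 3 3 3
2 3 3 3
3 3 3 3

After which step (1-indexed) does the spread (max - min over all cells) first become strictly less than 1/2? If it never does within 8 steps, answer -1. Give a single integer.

Step 1: max=3, min=8/3, spread=1/3
  -> spread < 1/2 first at step 1
Step 2: max=3, min=653/240, spread=67/240
Step 3: max=3, min=6043/2160, spread=437/2160
Step 4: max=2991/1000, min=2434469/864000, spread=29951/172800
Step 5: max=10046/3375, min=22112179/7776000, spread=206761/1555200
Step 6: max=16034329/5400000, min=8875004429/3110400000, spread=14430763/124416000
Step 7: max=1278347273/432000000, min=534764258311/186624000000, spread=139854109/1492992000
Step 8: max=114788771023/38880000000, min=32169848109749/11197440000000, spread=7114543559/89579520000

Answer: 1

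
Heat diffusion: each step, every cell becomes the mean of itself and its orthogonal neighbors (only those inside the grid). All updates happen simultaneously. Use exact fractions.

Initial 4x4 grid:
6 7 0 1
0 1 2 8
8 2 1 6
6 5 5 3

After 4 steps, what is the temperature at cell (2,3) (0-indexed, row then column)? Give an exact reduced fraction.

Answer: 162107/43200

Derivation:
Step 1: cell (2,3) = 9/2
Step 2: cell (2,3) = 997/240
Step 3: cell (2,3) = 5513/1440
Step 4: cell (2,3) = 162107/43200
Full grid after step 4:
  227597/64800 177233/54000 57071/18000 1559/480
  792107/216000 618299/180000 66239/20000 246229/72000
  874067/216000 681911/180000 660691/180000 162107/43200
  55741/12960 111769/27000 21499/5400 51617/12960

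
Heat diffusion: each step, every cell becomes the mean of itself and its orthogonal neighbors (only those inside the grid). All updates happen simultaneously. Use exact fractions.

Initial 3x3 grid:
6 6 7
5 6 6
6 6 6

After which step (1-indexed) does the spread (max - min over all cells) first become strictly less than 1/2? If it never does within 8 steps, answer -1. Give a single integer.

Step 1: max=19/3, min=17/3, spread=2/3
Step 2: max=113/18, min=1373/240, spread=401/720
Step 3: max=6619/1080, min=12523/2160, spread=143/432
  -> spread < 1/2 first at step 3
Step 4: max=395123/64800, min=760121/129600, spread=1205/5184
Step 5: max=23517031/3888000, min=45765187/7776000, spread=10151/62208
Step 6: max=1406473007/233280000, min=2759497889/466560000, spread=85517/746496
Step 7: max=84109595179/13996800000, min=165967843483/27993600000, spread=720431/8957952
Step 8: max=5037465044363/839808000000, min=9980098510601/1679616000000, spread=6069221/107495424

Answer: 3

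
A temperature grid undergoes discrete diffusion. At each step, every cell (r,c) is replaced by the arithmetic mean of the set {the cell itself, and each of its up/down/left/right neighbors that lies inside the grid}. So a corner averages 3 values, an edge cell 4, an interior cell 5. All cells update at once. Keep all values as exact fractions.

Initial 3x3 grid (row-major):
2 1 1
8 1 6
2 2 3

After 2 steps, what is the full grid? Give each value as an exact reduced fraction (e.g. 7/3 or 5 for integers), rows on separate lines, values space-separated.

Answer: 49/18 671/240 20/9
871/240 257/100 761/240
37/12 199/60 101/36

Derivation:
After step 1:
  11/3 5/4 8/3
  13/4 18/5 11/4
  4 2 11/3
After step 2:
  49/18 671/240 20/9
  871/240 257/100 761/240
  37/12 199/60 101/36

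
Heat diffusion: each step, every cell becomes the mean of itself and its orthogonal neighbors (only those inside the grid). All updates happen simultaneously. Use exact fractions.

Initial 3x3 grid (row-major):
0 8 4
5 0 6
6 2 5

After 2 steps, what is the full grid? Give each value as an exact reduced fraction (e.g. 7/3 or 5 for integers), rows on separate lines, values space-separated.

Answer: 121/36 263/60 17/4
937/240 339/100 1097/240
31/9 967/240 34/9

Derivation:
After step 1:
  13/3 3 6
  11/4 21/5 15/4
  13/3 13/4 13/3
After step 2:
  121/36 263/60 17/4
  937/240 339/100 1097/240
  31/9 967/240 34/9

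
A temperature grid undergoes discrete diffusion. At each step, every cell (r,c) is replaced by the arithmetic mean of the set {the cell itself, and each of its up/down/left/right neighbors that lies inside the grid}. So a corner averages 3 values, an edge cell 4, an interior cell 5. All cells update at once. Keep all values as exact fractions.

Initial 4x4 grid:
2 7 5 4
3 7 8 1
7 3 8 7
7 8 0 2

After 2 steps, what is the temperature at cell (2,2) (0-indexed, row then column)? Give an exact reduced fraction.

Answer: 133/25

Derivation:
Step 1: cell (2,2) = 26/5
Step 2: cell (2,2) = 133/25
Full grid after step 2:
  14/3 417/80 1223/240 43/9
  387/80 28/5 138/25 559/120
  1421/240 269/50 133/25 177/40
  101/18 86/15 43/10 4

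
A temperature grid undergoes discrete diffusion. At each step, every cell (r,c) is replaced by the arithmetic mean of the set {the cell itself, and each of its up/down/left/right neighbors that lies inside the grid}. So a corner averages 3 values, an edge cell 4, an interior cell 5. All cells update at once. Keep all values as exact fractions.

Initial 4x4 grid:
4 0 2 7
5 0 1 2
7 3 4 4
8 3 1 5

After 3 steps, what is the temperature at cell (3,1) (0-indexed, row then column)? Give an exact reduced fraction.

Step 1: cell (3,1) = 15/4
Step 2: cell (3,1) = 41/10
Step 3: cell (3,1) = 399/100
Full grid after step 3:
  2081/720 99/40 4603/1800 6313/2160
  1651/480 1139/400 3227/1200 21847/7200
  10231/2400 7123/2000 18467/6000 23183/7200
  3373/720 399/100 3091/900 7181/2160

Answer: 399/100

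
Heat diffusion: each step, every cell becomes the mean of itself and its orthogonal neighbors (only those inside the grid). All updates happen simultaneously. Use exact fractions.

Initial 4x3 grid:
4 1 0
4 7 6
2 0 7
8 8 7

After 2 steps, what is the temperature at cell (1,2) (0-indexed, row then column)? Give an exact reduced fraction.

Answer: 239/60

Derivation:
Step 1: cell (1,2) = 5
Step 2: cell (1,2) = 239/60
Full grid after step 2:
  41/12 179/60 31/9
  287/80 413/100 239/60
  371/80 453/100 83/15
  61/12 1433/240 217/36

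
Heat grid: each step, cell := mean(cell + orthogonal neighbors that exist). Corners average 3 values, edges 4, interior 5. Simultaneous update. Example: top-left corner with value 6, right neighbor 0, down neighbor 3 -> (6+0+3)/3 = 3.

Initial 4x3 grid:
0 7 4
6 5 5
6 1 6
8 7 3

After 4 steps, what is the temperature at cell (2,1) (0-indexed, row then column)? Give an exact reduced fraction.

Answer: 1770721/360000

Derivation:
Step 1: cell (2,1) = 5
Step 2: cell (2,1) = 471/100
Step 3: cell (2,1) = 1874/375
Step 4: cell (2,1) = 1770721/360000
Full grid after step 4:
  148489/32400 994021/216000 301853/64800
  512053/108000 851023/180000 1014731/216000
  182971/36000 1770721/360000 1046951/216000
  226807/43200 4452389/864000 639271/129600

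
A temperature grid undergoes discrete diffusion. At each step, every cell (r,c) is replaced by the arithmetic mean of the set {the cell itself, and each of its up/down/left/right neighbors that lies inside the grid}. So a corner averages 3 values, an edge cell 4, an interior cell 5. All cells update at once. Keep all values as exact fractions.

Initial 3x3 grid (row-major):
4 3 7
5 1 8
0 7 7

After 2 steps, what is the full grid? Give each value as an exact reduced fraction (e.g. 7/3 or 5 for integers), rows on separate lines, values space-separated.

Answer: 41/12 371/80 31/6
153/40 411/100 1433/240
41/12 1193/240 101/18

Derivation:
After step 1:
  4 15/4 6
  5/2 24/5 23/4
  4 15/4 22/3
After step 2:
  41/12 371/80 31/6
  153/40 411/100 1433/240
  41/12 1193/240 101/18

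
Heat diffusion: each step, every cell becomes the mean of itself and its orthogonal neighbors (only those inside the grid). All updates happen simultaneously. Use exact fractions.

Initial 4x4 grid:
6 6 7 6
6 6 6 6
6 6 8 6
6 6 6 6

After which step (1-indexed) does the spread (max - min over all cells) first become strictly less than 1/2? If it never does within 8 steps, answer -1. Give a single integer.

Step 1: max=33/5, min=6, spread=3/5
Step 2: max=162/25, min=6, spread=12/25
  -> spread < 1/2 first at step 2
Step 3: max=7619/1200, min=1213/200, spread=341/1200
Step 4: max=681727/108000, min=109799/18000, spread=22933/108000
Step 5: max=6806123/1080000, min=1103257/180000, spread=186581/1080000
Step 6: max=3816943/607500, min=9956159/1620000, spread=667067/4860000
Step 7: max=6100085819/972000000, min=998194333/162000000, spread=110919821/972000000
Step 8: max=13699670221/2187000000, min=22490254091/3645000000, spread=32112151/341718750

Answer: 2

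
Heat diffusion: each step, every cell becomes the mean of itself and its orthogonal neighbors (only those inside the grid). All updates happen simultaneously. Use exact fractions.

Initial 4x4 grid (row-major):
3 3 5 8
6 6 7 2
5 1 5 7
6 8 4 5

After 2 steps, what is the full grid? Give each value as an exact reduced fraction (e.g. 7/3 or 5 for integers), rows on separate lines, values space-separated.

After step 1:
  4 17/4 23/4 5
  5 23/5 5 6
  9/2 5 24/5 19/4
  19/3 19/4 11/2 16/3
After step 2:
  53/12 93/20 5 67/12
  181/40 477/100 523/100 83/16
  125/24 473/100 501/100 1253/240
  187/36 259/48 1223/240 187/36

Answer: 53/12 93/20 5 67/12
181/40 477/100 523/100 83/16
125/24 473/100 501/100 1253/240
187/36 259/48 1223/240 187/36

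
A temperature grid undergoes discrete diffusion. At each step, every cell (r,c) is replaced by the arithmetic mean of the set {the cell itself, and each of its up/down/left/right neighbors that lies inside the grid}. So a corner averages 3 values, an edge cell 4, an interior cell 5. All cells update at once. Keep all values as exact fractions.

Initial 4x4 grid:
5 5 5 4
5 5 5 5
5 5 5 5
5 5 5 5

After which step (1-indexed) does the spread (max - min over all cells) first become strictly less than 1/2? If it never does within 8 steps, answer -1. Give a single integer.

Step 1: max=5, min=14/3, spread=1/3
  -> spread < 1/2 first at step 1
Step 2: max=5, min=85/18, spread=5/18
Step 3: max=5, min=1039/216, spread=41/216
Step 4: max=5, min=31357/6480, spread=1043/6480
Step 5: max=5, min=946447/194400, spread=25553/194400
Step 6: max=89921/18000, min=28488541/5832000, spread=645863/5832000
Step 7: max=599029/120000, min=857158309/174960000, spread=16225973/174960000
Step 8: max=269299/54000, min=25766522017/5248800000, spread=409340783/5248800000

Answer: 1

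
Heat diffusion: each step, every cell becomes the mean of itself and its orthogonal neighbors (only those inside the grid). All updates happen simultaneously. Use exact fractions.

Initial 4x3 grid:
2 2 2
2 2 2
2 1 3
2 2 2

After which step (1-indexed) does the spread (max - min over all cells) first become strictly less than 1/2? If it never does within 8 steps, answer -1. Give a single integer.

Step 1: max=7/3, min=7/4, spread=7/12
Step 2: max=103/48, min=11/6, spread=5/16
  -> spread < 1/2 first at step 2
Step 3: max=223/108, min=4511/2400, spread=4001/21600
Step 4: max=439241/216000, min=9193/4800, spread=6389/54000
Step 5: max=34028/16875, min=116119/60000, spread=1753/21600
Step 6: max=77965483/38880000, min=302983307/155520000, spread=71029/1244160
Step 7: max=1941492413/972000000, min=7612152527/3888000000, spread=410179/10368000
Step 8: max=278979613423/139968000000, min=1098788580067/559872000000, spread=45679663/1492992000

Answer: 2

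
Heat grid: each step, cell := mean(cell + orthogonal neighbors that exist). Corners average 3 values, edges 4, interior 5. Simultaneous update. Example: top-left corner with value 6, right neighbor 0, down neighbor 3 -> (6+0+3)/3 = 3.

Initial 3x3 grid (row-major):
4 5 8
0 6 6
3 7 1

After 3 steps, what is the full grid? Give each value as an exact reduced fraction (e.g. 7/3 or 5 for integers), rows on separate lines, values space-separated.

After step 1:
  3 23/4 19/3
  13/4 24/5 21/4
  10/3 17/4 14/3
After step 2:
  4 1193/240 52/9
  863/240 233/50 421/80
  65/18 341/80 85/18
After step 3:
  377/90 69871/14400 1441/270
  57121/14400 13651/3000 8169/1600
  4129/1080 20707/4800 5129/1080

Answer: 377/90 69871/14400 1441/270
57121/14400 13651/3000 8169/1600
4129/1080 20707/4800 5129/1080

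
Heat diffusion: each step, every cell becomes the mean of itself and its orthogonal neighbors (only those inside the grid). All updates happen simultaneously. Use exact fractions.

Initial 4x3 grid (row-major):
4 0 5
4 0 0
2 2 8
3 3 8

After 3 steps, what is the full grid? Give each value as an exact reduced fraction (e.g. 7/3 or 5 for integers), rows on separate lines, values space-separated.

After step 1:
  8/3 9/4 5/3
  5/2 6/5 13/4
  11/4 3 9/2
  8/3 4 19/3
After step 2:
  89/36 467/240 43/18
  547/240 61/25 637/240
  131/48 309/100 205/48
  113/36 4 89/18
After step 3:
  2411/1080 33289/14400 629/270
  17857/7200 14891/6000 21157/7200
  20227/7200 1653/500 26927/7200
  1421/432 569/150 1903/432

Answer: 2411/1080 33289/14400 629/270
17857/7200 14891/6000 21157/7200
20227/7200 1653/500 26927/7200
1421/432 569/150 1903/432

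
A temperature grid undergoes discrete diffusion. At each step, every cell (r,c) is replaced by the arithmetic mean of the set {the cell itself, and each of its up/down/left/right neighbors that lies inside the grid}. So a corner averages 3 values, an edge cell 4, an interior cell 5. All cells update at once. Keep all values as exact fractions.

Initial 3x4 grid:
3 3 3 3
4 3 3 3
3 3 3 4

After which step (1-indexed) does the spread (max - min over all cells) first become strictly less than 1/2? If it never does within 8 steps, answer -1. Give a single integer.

Step 1: max=10/3, min=3, spread=1/3
  -> spread < 1/2 first at step 1
Step 2: max=787/240, min=3, spread=67/240
Step 3: max=3481/1080, min=443/144, spread=317/2160
Step 4: max=2761051/864000, min=37123/12000, spread=17639/172800
Step 5: max=24804641/7776000, min=8066087/2592000, spread=30319/388800
Step 6: max=1482632959/466560000, min=485986853/155520000, spread=61681/1166400
Step 7: max=88860626981/27993600000, min=360478567/115200000, spread=1580419/34992000
Step 8: max=5322254194879/1679616000000, min=1755264014293/559872000000, spread=7057769/209952000

Answer: 1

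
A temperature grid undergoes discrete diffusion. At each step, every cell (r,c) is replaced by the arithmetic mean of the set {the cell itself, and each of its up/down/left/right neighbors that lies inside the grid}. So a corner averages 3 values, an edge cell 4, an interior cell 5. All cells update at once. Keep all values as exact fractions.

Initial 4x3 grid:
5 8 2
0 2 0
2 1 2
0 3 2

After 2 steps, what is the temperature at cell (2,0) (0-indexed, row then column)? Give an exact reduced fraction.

Answer: 5/3

Derivation:
Step 1: cell (2,0) = 3/4
Step 2: cell (2,0) = 5/3
Full grid after step 2:
  65/18 847/240 109/36
  143/60 61/25 497/240
  5/3 77/50 85/48
  47/36 15/8 61/36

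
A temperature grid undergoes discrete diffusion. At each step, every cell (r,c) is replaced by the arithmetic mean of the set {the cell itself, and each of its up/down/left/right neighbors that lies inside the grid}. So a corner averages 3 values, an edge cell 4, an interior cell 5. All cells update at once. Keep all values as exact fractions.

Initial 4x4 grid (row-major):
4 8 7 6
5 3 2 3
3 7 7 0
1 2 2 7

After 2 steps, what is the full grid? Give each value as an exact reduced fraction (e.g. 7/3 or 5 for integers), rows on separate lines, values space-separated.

After step 1:
  17/3 11/2 23/4 16/3
  15/4 5 22/5 11/4
  4 22/5 18/5 17/4
  2 3 9/2 3
After step 2:
  179/36 263/48 1259/240 83/18
  221/48 461/100 43/10 251/60
  283/80 4 423/100 17/5
  3 139/40 141/40 47/12

Answer: 179/36 263/48 1259/240 83/18
221/48 461/100 43/10 251/60
283/80 4 423/100 17/5
3 139/40 141/40 47/12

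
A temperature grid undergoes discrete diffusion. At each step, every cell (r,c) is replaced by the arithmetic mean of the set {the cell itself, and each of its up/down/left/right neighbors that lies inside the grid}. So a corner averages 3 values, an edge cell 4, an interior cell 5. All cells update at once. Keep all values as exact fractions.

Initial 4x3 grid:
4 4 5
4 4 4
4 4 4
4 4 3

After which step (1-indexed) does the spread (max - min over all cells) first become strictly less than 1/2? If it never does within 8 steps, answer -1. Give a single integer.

Answer: 3

Derivation:
Step 1: max=13/3, min=11/3, spread=2/3
Step 2: max=77/18, min=67/18, spread=5/9
Step 3: max=1801/432, min=1655/432, spread=73/216
  -> spread < 1/2 first at step 3
Step 4: max=107267/25920, min=100093/25920, spread=3587/12960
Step 5: max=1275557/311040, min=1212763/311040, spread=31397/155520
Step 6: max=76203871/18662400, min=73095329/18662400, spread=1554271/9331200
Step 7: max=6073270493/1492992000, min=5870665507/1492992000, spread=101302493/746496000
Step 8: max=72659683739/17915904000, min=70667548261/17915904000, spread=996067739/8957952000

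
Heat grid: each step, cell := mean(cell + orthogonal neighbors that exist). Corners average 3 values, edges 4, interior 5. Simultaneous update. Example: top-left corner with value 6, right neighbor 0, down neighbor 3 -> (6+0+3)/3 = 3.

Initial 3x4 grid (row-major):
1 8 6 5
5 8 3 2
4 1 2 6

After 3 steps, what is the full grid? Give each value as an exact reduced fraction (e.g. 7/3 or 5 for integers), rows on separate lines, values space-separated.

Answer: 2099/432 35617/7200 34427/7200 9737/2160
10709/2400 4471/1000 6439/1500 7363/1800
1729/432 28517/7200 27227/7200 7907/2160

Derivation:
After step 1:
  14/3 23/4 11/2 13/3
  9/2 5 21/5 4
  10/3 15/4 3 10/3
After step 2:
  179/36 251/48 1187/240 83/18
  35/8 116/25 217/50 119/30
  139/36 181/48 857/240 31/9
After step 3:
  2099/432 35617/7200 34427/7200 9737/2160
  10709/2400 4471/1000 6439/1500 7363/1800
  1729/432 28517/7200 27227/7200 7907/2160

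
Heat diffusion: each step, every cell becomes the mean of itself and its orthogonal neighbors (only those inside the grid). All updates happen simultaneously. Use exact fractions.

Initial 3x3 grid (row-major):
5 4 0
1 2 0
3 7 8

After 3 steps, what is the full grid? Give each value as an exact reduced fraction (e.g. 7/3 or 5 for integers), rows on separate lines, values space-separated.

Answer: 3109/1080 39071/14400 5513/2160
5219/1600 4763/1500 22373/7200
7963/2160 3431/900 1343/360

Derivation:
After step 1:
  10/3 11/4 4/3
  11/4 14/5 5/2
  11/3 5 5
After step 2:
  53/18 613/240 79/36
  251/80 79/25 349/120
  137/36 247/60 25/6
After step 3:
  3109/1080 39071/14400 5513/2160
  5219/1600 4763/1500 22373/7200
  7963/2160 3431/900 1343/360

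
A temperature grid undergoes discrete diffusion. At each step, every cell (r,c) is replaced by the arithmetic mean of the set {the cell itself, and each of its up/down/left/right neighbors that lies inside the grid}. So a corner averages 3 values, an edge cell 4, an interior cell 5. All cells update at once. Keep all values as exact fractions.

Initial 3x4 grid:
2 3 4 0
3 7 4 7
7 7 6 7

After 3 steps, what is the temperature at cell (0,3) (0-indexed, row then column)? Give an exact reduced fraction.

Answer: 9181/2160

Derivation:
Step 1: cell (0,3) = 11/3
Step 2: cell (0,3) = 131/36
Step 3: cell (0,3) = 9181/2160
Full grid after step 3:
  4259/1080 29779/7200 28669/7200 9181/2160
  69043/14400 28487/6000 7583/1500 34559/7200
  5759/1080 41329/7200 40519/7200 12301/2160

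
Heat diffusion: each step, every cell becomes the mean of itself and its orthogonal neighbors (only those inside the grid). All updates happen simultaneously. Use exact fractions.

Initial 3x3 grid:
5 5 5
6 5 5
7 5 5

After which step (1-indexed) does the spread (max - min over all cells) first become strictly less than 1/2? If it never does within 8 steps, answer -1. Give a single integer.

Step 1: max=6, min=5, spread=1
Step 2: max=23/4, min=5, spread=3/4
Step 3: max=4019/720, min=911/180, spread=25/48
Step 4: max=237353/43200, min=27691/5400, spread=211/576
  -> spread < 1/2 first at step 4
Step 5: max=4694297/864000, min=41409/8000, spread=1777/6912
Step 6: max=838918177/155520000, min=12669493/2430000, spread=14971/82944
Step 7: max=50075870419/9331200000, min=12223371511/2332800000, spread=126121/995328
Step 8: max=997999302131/186624000000, min=122674719407/23328000000, spread=1062499/11943936

Answer: 4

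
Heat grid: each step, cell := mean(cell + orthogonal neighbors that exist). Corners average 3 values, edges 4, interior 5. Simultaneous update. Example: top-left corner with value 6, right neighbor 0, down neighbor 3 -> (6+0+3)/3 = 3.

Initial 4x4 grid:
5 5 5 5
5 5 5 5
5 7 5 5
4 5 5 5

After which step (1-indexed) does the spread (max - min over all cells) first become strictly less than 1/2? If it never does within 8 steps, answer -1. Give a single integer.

Step 1: max=27/5, min=14/3, spread=11/15
Step 2: max=267/50, min=5, spread=17/50
  -> spread < 1/2 first at step 2
Step 3: max=10369/2000, min=5, spread=369/2000
Step 4: max=465323/90000, min=1513/300, spread=11423/90000
Step 5: max=33302059/6480000, min=45469/9000, spread=564379/6480000
Step 6: max=149728667/29160000, min=68453/13500, spread=1870187/29160000
Step 7: max=4488077627/874800000, min=3289583/648000, spread=47140577/874800000
Step 8: max=134631384311/26244000000, min=1235533843/243000000, spread=1193729267/26244000000

Answer: 2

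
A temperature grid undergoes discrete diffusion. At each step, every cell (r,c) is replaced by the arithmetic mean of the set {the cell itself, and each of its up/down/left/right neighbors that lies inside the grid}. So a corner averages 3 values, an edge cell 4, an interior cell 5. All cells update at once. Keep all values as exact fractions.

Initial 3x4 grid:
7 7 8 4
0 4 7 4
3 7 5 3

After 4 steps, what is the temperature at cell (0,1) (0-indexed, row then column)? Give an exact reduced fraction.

Step 1: cell (0,1) = 13/2
Step 2: cell (0,1) = 17/3
Step 3: cell (0,1) = 2431/450
Step 4: cell (0,1) = 282283/54000
Full grid after step 4:
  319291/64800 282283/54000 146599/27000 348941/64800
  222911/48000 74303/15000 466093/90000 2226319/432000
  143983/32400 1012757/216000 353639/72000 53461/10800

Answer: 282283/54000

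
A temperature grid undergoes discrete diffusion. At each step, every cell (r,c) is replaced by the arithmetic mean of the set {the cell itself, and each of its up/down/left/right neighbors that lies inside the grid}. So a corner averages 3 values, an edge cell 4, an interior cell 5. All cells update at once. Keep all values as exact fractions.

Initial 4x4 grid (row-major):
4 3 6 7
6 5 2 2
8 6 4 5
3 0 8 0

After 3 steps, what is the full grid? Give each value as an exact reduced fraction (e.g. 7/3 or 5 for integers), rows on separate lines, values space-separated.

After step 1:
  13/3 9/2 9/2 5
  23/4 22/5 19/5 4
  23/4 23/5 5 11/4
  11/3 17/4 3 13/3
After step 2:
  175/36 133/30 89/20 9/2
  607/120 461/100 217/50 311/80
  593/120 24/5 383/100 193/48
  41/9 931/240 199/48 121/36
After step 3:
  5167/1080 16519/3600 5317/1200 1027/240
  4381/900 2789/600 8447/2000 10049/2400
  871/180 26473/6000 6341/1500 27179/7200
  9631/2160 6257/1440 27389/7200 415/108

Answer: 5167/1080 16519/3600 5317/1200 1027/240
4381/900 2789/600 8447/2000 10049/2400
871/180 26473/6000 6341/1500 27179/7200
9631/2160 6257/1440 27389/7200 415/108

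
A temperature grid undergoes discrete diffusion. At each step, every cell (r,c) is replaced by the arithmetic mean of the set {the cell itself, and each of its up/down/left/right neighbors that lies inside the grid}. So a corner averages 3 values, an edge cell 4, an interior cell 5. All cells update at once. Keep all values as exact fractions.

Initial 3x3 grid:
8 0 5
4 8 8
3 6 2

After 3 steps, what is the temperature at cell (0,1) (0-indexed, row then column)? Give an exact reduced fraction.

Step 1: cell (0,1) = 21/4
Step 2: cell (0,1) = 1127/240
Step 3: cell (0,1) = 72529/14400
Full grid after step 3:
  871/180 72529/14400 2693/540
  72379/14400 4983/1000 75179/14400
  5281/1080 73679/14400 5521/1080

Answer: 72529/14400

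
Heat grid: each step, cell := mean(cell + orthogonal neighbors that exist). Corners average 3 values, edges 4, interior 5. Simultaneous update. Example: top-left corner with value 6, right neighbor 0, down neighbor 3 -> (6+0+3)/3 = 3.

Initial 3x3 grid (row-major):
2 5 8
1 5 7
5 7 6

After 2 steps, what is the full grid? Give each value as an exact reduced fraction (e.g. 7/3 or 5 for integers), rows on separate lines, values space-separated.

Answer: 131/36 29/6 109/18
61/16 51/10 149/24
40/9 87/16 227/36

Derivation:
After step 1:
  8/3 5 20/3
  13/4 5 13/2
  13/3 23/4 20/3
After step 2:
  131/36 29/6 109/18
  61/16 51/10 149/24
  40/9 87/16 227/36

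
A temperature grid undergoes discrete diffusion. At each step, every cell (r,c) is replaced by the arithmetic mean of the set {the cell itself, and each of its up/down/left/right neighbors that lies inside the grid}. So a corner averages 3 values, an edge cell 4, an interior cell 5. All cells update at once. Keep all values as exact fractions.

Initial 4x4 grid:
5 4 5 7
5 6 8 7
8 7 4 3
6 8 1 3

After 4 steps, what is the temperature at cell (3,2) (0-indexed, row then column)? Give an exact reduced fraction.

Answer: 51949/10800

Derivation:
Step 1: cell (3,2) = 4
Step 2: cell (3,2) = 493/120
Step 3: cell (3,2) = 8363/1800
Step 4: cell (3,2) = 51949/10800
Full grid after step 4:
  183173/32400 610907/108000 620407/108000 186013/32400
  39287/6750 517661/90000 499621/90000 18356/3375
  16351/2700 63851/11250 29113/5625 12967/2700
  97403/16200 12083/2160 51949/10800 71903/16200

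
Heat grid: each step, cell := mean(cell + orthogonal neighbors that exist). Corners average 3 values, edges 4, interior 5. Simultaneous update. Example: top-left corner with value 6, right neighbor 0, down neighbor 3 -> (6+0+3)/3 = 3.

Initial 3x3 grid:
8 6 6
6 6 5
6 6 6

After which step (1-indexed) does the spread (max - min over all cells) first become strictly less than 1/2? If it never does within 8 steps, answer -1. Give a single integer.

Step 1: max=20/3, min=17/3, spread=1
Step 2: max=59/9, min=1373/240, spread=601/720
Step 3: max=853/135, min=12523/2160, spread=25/48
Step 4: max=202889/32400, min=764081/129600, spread=211/576
  -> spread < 1/2 first at step 4
Step 5: max=6012929/972000, min=46104307/7776000, spread=1777/6912
Step 6: max=717807851/116640000, min=2787019529/466560000, spread=14971/82944
Step 7: max=2678225167/437400000, min=167859257563/27993600000, spread=126121/995328
Step 8: max=2563807403309/419904000000, min=10105815691361/1679616000000, spread=1062499/11943936

Answer: 4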